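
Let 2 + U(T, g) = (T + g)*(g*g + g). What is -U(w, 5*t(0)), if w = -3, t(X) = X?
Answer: 2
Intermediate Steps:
U(T, g) = -2 + (T + g)*(g + g²) (U(T, g) = -2 + (T + g)*(g*g + g) = -2 + (T + g)*(g² + g) = -2 + (T + g)*(g + g²))
-U(w, 5*t(0)) = -(-2 + (5*0)² + (5*0)³ - 15*0 - 3*(5*0)²) = -(-2 + 0² + 0³ - 3*0 - 3*0²) = -(-2 + 0 + 0 + 0 - 3*0) = -(-2 + 0 + 0 + 0 + 0) = -1*(-2) = 2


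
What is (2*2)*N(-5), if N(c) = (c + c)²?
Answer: 400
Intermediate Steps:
N(c) = 4*c² (N(c) = (2*c)² = 4*c²)
(2*2)*N(-5) = (2*2)*(4*(-5)²) = 4*(4*25) = 4*100 = 400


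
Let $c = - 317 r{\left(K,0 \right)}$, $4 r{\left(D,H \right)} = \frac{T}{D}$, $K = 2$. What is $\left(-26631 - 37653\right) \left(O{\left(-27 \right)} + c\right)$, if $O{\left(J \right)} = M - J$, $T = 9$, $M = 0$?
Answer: $\frac{42379227}{2} \approx 2.119 \cdot 10^{7}$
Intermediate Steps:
$r{\left(D,H \right)} = \frac{9}{4 D}$ ($r{\left(D,H \right)} = \frac{9 \frac{1}{D}}{4} = \frac{9}{4 D}$)
$O{\left(J \right)} = - J$ ($O{\left(J \right)} = 0 - J = - J$)
$c = - \frac{2853}{8}$ ($c = - 317 \frac{9}{4 \cdot 2} = - 317 \cdot \frac{9}{4} \cdot \frac{1}{2} = \left(-317\right) \frac{9}{8} = - \frac{2853}{8} \approx -356.63$)
$\left(-26631 - 37653\right) \left(O{\left(-27 \right)} + c\right) = \left(-26631 - 37653\right) \left(\left(-1\right) \left(-27\right) - \frac{2853}{8}\right) = - 64284 \left(27 - \frac{2853}{8}\right) = \left(-64284\right) \left(- \frac{2637}{8}\right) = \frac{42379227}{2}$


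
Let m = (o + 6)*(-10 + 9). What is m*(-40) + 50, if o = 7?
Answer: 570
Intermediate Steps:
m = -13 (m = (7 + 6)*(-10 + 9) = 13*(-1) = -13)
m*(-40) + 50 = -13*(-40) + 50 = 520 + 50 = 570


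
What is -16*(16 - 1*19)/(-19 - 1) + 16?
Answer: 68/5 ≈ 13.600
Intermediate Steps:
-16*(16 - 1*19)/(-19 - 1) + 16 = -16*(16 - 19)/(-20) + 16 = -(-48)*(-1)/20 + 16 = -16*3/20 + 16 = -12/5 + 16 = 68/5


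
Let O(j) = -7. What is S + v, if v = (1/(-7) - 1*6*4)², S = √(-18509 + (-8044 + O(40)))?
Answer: 28561/49 + 8*I*√415 ≈ 582.88 + 162.97*I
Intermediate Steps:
S = 8*I*√415 (S = √(-18509 + (-8044 - 7)) = √(-18509 - 8051) = √(-26560) = 8*I*√415 ≈ 162.97*I)
v = 28561/49 (v = (-⅐ - 6*4)² = (-⅐ - 24)² = (-169/7)² = 28561/49 ≈ 582.88)
S + v = 8*I*√415 + 28561/49 = 28561/49 + 8*I*√415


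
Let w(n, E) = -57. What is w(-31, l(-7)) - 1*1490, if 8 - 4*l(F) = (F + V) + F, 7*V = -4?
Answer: -1547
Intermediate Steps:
V = -4/7 (V = (⅐)*(-4) = -4/7 ≈ -0.57143)
l(F) = 15/7 - F/2 (l(F) = 2 - ((F - 4/7) + F)/4 = 2 - ((-4/7 + F) + F)/4 = 2 - (-4/7 + 2*F)/4 = 2 + (⅐ - F/2) = 15/7 - F/2)
w(-31, l(-7)) - 1*1490 = -57 - 1*1490 = -57 - 1490 = -1547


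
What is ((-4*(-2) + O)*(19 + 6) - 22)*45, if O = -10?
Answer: -3240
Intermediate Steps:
((-4*(-2) + O)*(19 + 6) - 22)*45 = ((-4*(-2) - 10)*(19 + 6) - 22)*45 = ((8 - 10)*25 - 22)*45 = (-2*25 - 22)*45 = (-50 - 22)*45 = -72*45 = -3240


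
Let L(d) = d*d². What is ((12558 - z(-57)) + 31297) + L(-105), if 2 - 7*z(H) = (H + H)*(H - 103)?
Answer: -7778152/7 ≈ -1.1112e+6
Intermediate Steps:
z(H) = 2/7 - 2*H*(-103 + H)/7 (z(H) = 2/7 - (H + H)*(H - 103)/7 = 2/7 - 2*H*(-103 + H)/7)
L(d) = d³
((12558 - z(-57)) + 31297) + L(-105) = ((12558 - (2/7 - 2/7*(-57)² + (206/7)*(-57))) + 31297) + (-105)³ = ((12558 - (2/7 - 2/7*3249 - 11742/7)) + 31297) - 1157625 = ((12558 - (2/7 - 6498/7 - 11742/7)) + 31297) - 1157625 = ((12558 - 1*(-18238/7)) + 31297) - 1157625 = ((12558 + 18238/7) + 31297) - 1157625 = (106144/7 + 31297) - 1157625 = 325223/7 - 1157625 = -7778152/7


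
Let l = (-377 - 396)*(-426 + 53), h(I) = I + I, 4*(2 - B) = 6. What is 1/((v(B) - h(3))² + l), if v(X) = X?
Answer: 4/1153437 ≈ 3.4679e-6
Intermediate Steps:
B = ½ (B = 2 - ¼*6 = 2 - 3/2 = ½ ≈ 0.50000)
h(I) = 2*I
l = 288329 (l = -773*(-373) = 288329)
1/((v(B) - h(3))² + l) = 1/((½ - 2*3)² + 288329) = 1/((½ - 1*6)² + 288329) = 1/((½ - 6)² + 288329) = 1/((-11/2)² + 288329) = 1/(121/4 + 288329) = 1/(1153437/4) = 4/1153437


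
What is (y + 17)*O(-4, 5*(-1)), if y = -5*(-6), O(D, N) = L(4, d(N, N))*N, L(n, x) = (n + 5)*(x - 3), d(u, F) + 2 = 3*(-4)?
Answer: 35955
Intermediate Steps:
d(u, F) = -14 (d(u, F) = -2 + 3*(-4) = -2 - 12 = -14)
L(n, x) = (-3 + x)*(5 + n) (L(n, x) = (5 + n)*(-3 + x) = (-3 + x)*(5 + n))
O(D, N) = -153*N (O(D, N) = (-15 - 3*4 + 5*(-14) + 4*(-14))*N = (-15 - 12 - 70 - 56)*N = -153*N)
y = 30
(y + 17)*O(-4, 5*(-1)) = (30 + 17)*(-765*(-1)) = 47*(-153*(-5)) = 47*765 = 35955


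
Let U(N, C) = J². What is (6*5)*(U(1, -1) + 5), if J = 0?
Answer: 150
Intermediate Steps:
U(N, C) = 0 (U(N, C) = 0² = 0)
(6*5)*(U(1, -1) + 5) = (6*5)*(0 + 5) = 30*5 = 150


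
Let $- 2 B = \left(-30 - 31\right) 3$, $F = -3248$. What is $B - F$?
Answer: $\frac{6679}{2} \approx 3339.5$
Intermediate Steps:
$B = \frac{183}{2}$ ($B = - \frac{\left(-30 - 31\right) 3}{2} = - \frac{\left(-61\right) 3}{2} = \left(- \frac{1}{2}\right) \left(-183\right) = \frac{183}{2} \approx 91.5$)
$B - F = \frac{183}{2} - -3248 = \frac{183}{2} + 3248 = \frac{6679}{2}$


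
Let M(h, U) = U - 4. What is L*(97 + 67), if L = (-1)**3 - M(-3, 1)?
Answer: 328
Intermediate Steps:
M(h, U) = -4 + U
L = 2 (L = (-1)**3 - (-4 + 1) = -1 - 1*(-3) = -1 + 3 = 2)
L*(97 + 67) = 2*(97 + 67) = 2*164 = 328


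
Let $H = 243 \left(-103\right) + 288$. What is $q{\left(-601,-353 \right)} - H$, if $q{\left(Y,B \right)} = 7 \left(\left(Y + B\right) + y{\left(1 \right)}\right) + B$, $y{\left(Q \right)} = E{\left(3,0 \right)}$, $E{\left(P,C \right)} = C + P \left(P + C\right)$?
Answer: $17773$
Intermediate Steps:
$E{\left(P,C \right)} = C + P \left(C + P\right)$
$y{\left(Q \right)} = 9$ ($y{\left(Q \right)} = 0 + 3^{2} + 0 \cdot 3 = 0 + 9 + 0 = 9$)
$q{\left(Y,B \right)} = 63 + 7 Y + 8 B$ ($q{\left(Y,B \right)} = 7 \left(\left(Y + B\right) + 9\right) + B = 7 \left(\left(B + Y\right) + 9\right) + B = 7 \left(9 + B + Y\right) + B = \left(63 + 7 B + 7 Y\right) + B = 63 + 7 Y + 8 B$)
$H = -24741$ ($H = -25029 + 288 = -24741$)
$q{\left(-601,-353 \right)} - H = \left(63 + 7 \left(-601\right) + 8 \left(-353\right)\right) - -24741 = \left(63 - 4207 - 2824\right) + 24741 = -6968 + 24741 = 17773$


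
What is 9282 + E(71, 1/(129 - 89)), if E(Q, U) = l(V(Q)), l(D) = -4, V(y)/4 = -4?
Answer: 9278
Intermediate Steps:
V(y) = -16 (V(y) = 4*(-4) = -16)
E(Q, U) = -4
9282 + E(71, 1/(129 - 89)) = 9282 - 4 = 9278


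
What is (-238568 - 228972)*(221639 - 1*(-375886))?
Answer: -279366838500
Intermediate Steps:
(-238568 - 228972)*(221639 - 1*(-375886)) = -467540*(221639 + 375886) = -467540*597525 = -279366838500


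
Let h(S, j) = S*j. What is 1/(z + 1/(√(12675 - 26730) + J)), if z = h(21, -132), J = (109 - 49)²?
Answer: (-√14055 + 3600*I)/(-9979199*I + 2772*√14055) ≈ -0.00036075 + 1.1795e-12*I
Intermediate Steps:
J = 3600 (J = 60² = 3600)
z = -2772 (z = 21*(-132) = -2772)
1/(z + 1/(√(12675 - 26730) + J)) = 1/(-2772 + 1/(√(12675 - 26730) + 3600)) = 1/(-2772 + 1/(√(-14055) + 3600)) = 1/(-2772 + 1/(I*√14055 + 3600)) = 1/(-2772 + 1/(3600 + I*√14055))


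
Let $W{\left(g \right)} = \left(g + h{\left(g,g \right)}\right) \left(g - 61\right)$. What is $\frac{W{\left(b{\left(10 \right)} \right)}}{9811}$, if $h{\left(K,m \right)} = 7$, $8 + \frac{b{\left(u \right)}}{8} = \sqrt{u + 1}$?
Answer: $\frac{7829}{9811} - \frac{1456 \sqrt{11}}{9811} \approx 0.30578$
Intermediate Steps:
$b{\left(u \right)} = -64 + 8 \sqrt{1 + u}$ ($b{\left(u \right)} = -64 + 8 \sqrt{u + 1} = -64 + 8 \sqrt{1 + u}$)
$W{\left(g \right)} = \left(-61 + g\right) \left(7 + g\right)$ ($W{\left(g \right)} = \left(g + 7\right) \left(g - 61\right) = \left(7 + g\right) \left(-61 + g\right) = \left(-61 + g\right) \left(7 + g\right)$)
$\frac{W{\left(b{\left(10 \right)} \right)}}{9811} = \frac{-427 + \left(-64 + 8 \sqrt{1 + 10}\right)^{2} - 54 \left(-64 + 8 \sqrt{1 + 10}\right)}{9811} = \left(-427 + \left(-64 + 8 \sqrt{11}\right)^{2} - 54 \left(-64 + 8 \sqrt{11}\right)\right) \frac{1}{9811} = \left(-427 + \left(-64 + 8 \sqrt{11}\right)^{2} + \left(3456 - 432 \sqrt{11}\right)\right) \frac{1}{9811} = \left(3029 + \left(-64 + 8 \sqrt{11}\right)^{2} - 432 \sqrt{11}\right) \frac{1}{9811} = \frac{3029}{9811} - \frac{432 \sqrt{11}}{9811} + \frac{\left(-64 + 8 \sqrt{11}\right)^{2}}{9811}$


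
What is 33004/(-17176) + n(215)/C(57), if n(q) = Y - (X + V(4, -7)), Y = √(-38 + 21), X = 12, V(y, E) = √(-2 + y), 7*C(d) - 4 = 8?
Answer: -38309/4294 - 7*√2/12 + 7*I*√17/12 ≈ -9.7465 + 2.4051*I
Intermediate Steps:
C(d) = 12/7 (C(d) = 4/7 + (⅐)*8 = 4/7 + 8/7 = 12/7)
Y = I*√17 (Y = √(-17) = I*√17 ≈ 4.1231*I)
n(q) = -12 - √2 + I*√17 (n(q) = I*√17 - (12 + √(-2 + 4)) = I*√17 - (12 + √2) = I*√17 + (-12 - √2) = -12 - √2 + I*√17)
33004/(-17176) + n(215)/C(57) = 33004/(-17176) + (-12 - √2 + I*√17)/(12/7) = 33004*(-1/17176) + (-12 - √2 + I*√17)*(7/12) = -8251/4294 + (-7 - 7*√2/12 + 7*I*√17/12) = -38309/4294 - 7*√2/12 + 7*I*√17/12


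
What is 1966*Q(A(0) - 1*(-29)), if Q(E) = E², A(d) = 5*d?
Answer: 1653406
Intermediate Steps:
1966*Q(A(0) - 1*(-29)) = 1966*(5*0 - 1*(-29))² = 1966*(0 + 29)² = 1966*29² = 1966*841 = 1653406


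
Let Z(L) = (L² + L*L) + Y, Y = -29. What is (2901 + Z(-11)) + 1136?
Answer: 4250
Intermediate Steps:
Z(L) = -29 + 2*L² (Z(L) = (L² + L*L) - 29 = (L² + L²) - 29 = 2*L² - 29 = -29 + 2*L²)
(2901 + Z(-11)) + 1136 = (2901 + (-29 + 2*(-11)²)) + 1136 = (2901 + (-29 + 2*121)) + 1136 = (2901 + (-29 + 242)) + 1136 = (2901 + 213) + 1136 = 3114 + 1136 = 4250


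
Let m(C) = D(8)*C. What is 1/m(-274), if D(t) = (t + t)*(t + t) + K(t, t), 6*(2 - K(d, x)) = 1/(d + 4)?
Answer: -36/2544775 ≈ -1.4147e-5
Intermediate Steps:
K(d, x) = 2 - 1/(6*(4 + d)) (K(d, x) = 2 - 1/(6*(d + 4)) = 2 - 1/(6*(4 + d)))
D(t) = 4*t**2 + (47 + 12*t)/(6*(4 + t)) (D(t) = (t + t)*(t + t) + (47 + 12*t)/(6*(4 + t)) = (2*t)*(2*t) + (47 + 12*t)/(6*(4 + t)) = 4*t**2 + (47 + 12*t)/(6*(4 + t)))
m(C) = 18575*C/72 (m(C) = ((47 + 12*8 + 24*8**2*(4 + 8))/(6*(4 + 8)))*C = ((1/6)*(47 + 96 + 24*64*12)/12)*C = ((1/6)*(1/12)*(47 + 96 + 18432))*C = ((1/6)*(1/12)*18575)*C = 18575*C/72)
1/m(-274) = 1/((18575/72)*(-274)) = 1/(-2544775/36) = -36/2544775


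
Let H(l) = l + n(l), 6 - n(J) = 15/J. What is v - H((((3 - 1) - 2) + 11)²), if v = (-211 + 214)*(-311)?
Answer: -128245/121 ≈ -1059.9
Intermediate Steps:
n(J) = 6 - 15/J
H(l) = 6 + l - 15/l (H(l) = l + (6 - 15/l) = 6 + l - 15/l)
v = -933 (v = 3*(-311) = -933)
v - H((((3 - 1) - 2) + 11)²) = -933 - (6 + (((3 - 1) - 2) + 11)² - 15/(((3 - 1) - 2) + 11)²) = -933 - (6 + ((2 - 2) + 11)² - 15/((2 - 2) + 11)²) = -933 - (6 + (0 + 11)² - 15/(0 + 11)²) = -933 - (6 + 11² - 15/(11²)) = -933 - (6 + 121 - 15/121) = -933 - 1*15352/121 = -933 - 15352/121 = -128245/121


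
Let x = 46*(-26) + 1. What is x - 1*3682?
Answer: -4877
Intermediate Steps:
x = -1195 (x = -1196 + 1 = -1195)
x - 1*3682 = -1195 - 1*3682 = -1195 - 3682 = -4877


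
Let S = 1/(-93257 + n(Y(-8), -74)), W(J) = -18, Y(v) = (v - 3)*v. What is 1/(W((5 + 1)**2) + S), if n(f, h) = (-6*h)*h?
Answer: -126113/2270035 ≈ -0.055556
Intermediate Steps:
Y(v) = v*(-3 + v) (Y(v) = (-3 + v)*v = v*(-3 + v))
n(f, h) = -6*h**2
S = -1/126113 (S = 1/(-93257 - 6*(-74)**2) = 1/(-93257 - 6*5476) = 1/(-93257 - 32856) = 1/(-126113) = -1/126113 ≈ -7.9294e-6)
1/(W((5 + 1)**2) + S) = 1/(-18 - 1/126113) = 1/(-2270035/126113) = -126113/2270035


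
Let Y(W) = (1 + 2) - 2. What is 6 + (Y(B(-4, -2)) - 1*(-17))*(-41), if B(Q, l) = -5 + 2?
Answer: -732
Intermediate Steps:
B(Q, l) = -3
Y(W) = 1 (Y(W) = 3 - 2 = 1)
6 + (Y(B(-4, -2)) - 1*(-17))*(-41) = 6 + (1 - 1*(-17))*(-41) = 6 + (1 + 17)*(-41) = 6 + 18*(-41) = 6 - 738 = -732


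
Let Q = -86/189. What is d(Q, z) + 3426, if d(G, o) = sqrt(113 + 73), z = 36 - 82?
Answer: 3426 + sqrt(186) ≈ 3439.6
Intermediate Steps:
Q = -86/189 (Q = -86*1/189 = -86/189 ≈ -0.45503)
z = -46
d(G, o) = sqrt(186)
d(Q, z) + 3426 = sqrt(186) + 3426 = 3426 + sqrt(186)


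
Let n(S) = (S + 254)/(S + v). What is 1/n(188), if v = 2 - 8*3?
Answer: 83/221 ≈ 0.37557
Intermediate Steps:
v = -22 (v = 2 - 24 = -22)
n(S) = (254 + S)/(-22 + S) (n(S) = (S + 254)/(S - 22) = (254 + S)/(-22 + S))
1/n(188) = 1/((254 + 188)/(-22 + 188)) = 1/(442/166) = 1/((1/166)*442) = 1/(221/83) = 83/221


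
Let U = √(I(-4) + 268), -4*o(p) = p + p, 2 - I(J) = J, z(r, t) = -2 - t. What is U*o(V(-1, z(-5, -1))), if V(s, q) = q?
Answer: √274/2 ≈ 8.2765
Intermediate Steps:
I(J) = 2 - J
o(p) = -p/2 (o(p) = -(p + p)/4 = -p/2)
U = √274 (U = √((2 - 1*(-4)) + 268) = √((2 + 4) + 268) = √(6 + 268) = √274 ≈ 16.553)
U*o(V(-1, z(-5, -1))) = √274*(-(-2 - 1*(-1))/2) = √274*(-(-2 + 1)/2) = √274*(-½*(-1)) = √274*(½) = √274/2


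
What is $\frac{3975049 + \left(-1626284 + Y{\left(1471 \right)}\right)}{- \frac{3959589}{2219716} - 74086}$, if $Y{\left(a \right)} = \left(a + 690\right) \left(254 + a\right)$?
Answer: $- \frac{385373773624}{4698681119} \approx -82.017$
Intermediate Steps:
$Y{\left(a \right)} = \left(254 + a\right) \left(690 + a\right)$ ($Y{\left(a \right)} = \left(690 + a\right) \left(254 + a\right) = \left(254 + a\right) \left(690 + a\right)$)
$\frac{3975049 + \left(-1626284 + Y{\left(1471 \right)}\right)}{- \frac{3959589}{2219716} - 74086} = \frac{3975049 + \left(-1626284 + \left(175260 + 1471^{2} + 944 \cdot 1471\right)\right)}{- \frac{3959589}{2219716} - 74086} = \frac{3975049 + \left(-1626284 + \left(175260 + 2163841 + 1388624\right)\right)}{\left(-3959589\right) \frac{1}{2219716} - 74086} = \frac{3975049 + \left(-1626284 + 3727725\right)}{- \frac{3959589}{2219716} - 74086} = \frac{3975049 + 2101441}{- \frac{164453839165}{2219716}} = 6076490 \left(- \frac{2219716}{164453839165}\right) = - \frac{385373773624}{4698681119}$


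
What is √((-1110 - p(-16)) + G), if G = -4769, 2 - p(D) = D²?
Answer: 75*I ≈ 75.0*I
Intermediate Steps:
p(D) = 2 - D²
√((-1110 - p(-16)) + G) = √((-1110 - (2 - 1*(-16)²)) - 4769) = √((-1110 - (2 - 1*256)) - 4769) = √((-1110 - (2 - 256)) - 4769) = √((-1110 - 1*(-254)) - 4769) = √((-1110 + 254) - 4769) = √(-856 - 4769) = √(-5625) = 75*I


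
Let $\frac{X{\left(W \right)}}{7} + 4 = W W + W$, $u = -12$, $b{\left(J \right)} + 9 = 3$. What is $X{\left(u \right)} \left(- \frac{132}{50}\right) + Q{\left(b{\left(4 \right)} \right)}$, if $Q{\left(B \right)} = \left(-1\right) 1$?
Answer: $- \frac{59161}{25} \approx -2366.4$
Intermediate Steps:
$b{\left(J \right)} = -6$ ($b{\left(J \right)} = -9 + 3 = -6$)
$Q{\left(B \right)} = -1$
$X{\left(W \right)} = -28 + 7 W + 7 W^{2}$ ($X{\left(W \right)} = -28 + 7 \left(W W + W\right) = -28 + 7 \left(W^{2} + W\right) = -28 + 7 \left(W + W^{2}\right) = -28 + \left(7 W + 7 W^{2}\right) = -28 + 7 W + 7 W^{2}$)
$X{\left(u \right)} \left(- \frac{132}{50}\right) + Q{\left(b{\left(4 \right)} \right)} = \left(-28 + 7 \left(-12\right) + 7 \left(-12\right)^{2}\right) \left(- \frac{132}{50}\right) - 1 = \left(-28 - 84 + 7 \cdot 144\right) \left(\left(-132\right) \frac{1}{50}\right) - 1 = \left(-28 - 84 + 1008\right) \left(- \frac{66}{25}\right) - 1 = 896 \left(- \frac{66}{25}\right) - 1 = - \frac{59136}{25} - 1 = - \frac{59161}{25}$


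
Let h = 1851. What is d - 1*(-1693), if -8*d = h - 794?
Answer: 12487/8 ≈ 1560.9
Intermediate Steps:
d = -1057/8 (d = -(1851 - 794)/8 = -⅛*1057 = -1057/8 ≈ -132.13)
d - 1*(-1693) = -1057/8 - 1*(-1693) = -1057/8 + 1693 = 12487/8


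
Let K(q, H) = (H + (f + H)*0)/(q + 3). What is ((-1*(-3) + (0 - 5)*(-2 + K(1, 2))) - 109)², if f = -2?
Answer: 38809/4 ≈ 9702.3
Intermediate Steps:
K(q, H) = H/(3 + q) (K(q, H) = (H + (-2 + H)*0)/(q + 3) = (H + 0)/(3 + q) = H/(3 + q))
((-1*(-3) + (0 - 5)*(-2 + K(1, 2))) - 109)² = ((-1*(-3) + (0 - 5)*(-2 + 2/(3 + 1))) - 109)² = ((3 - 5*(-2 + 2/4)) - 109)² = ((3 - 5*(-2 + 2*(¼))) - 109)² = ((3 - 5*(-2 + ½)) - 109)² = ((3 - 5*(-3/2)) - 109)² = ((3 + 15/2) - 109)² = (21/2 - 109)² = (-197/2)² = 38809/4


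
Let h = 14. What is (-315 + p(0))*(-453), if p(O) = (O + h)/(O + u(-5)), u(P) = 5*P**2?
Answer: 17830533/125 ≈ 1.4264e+5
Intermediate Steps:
p(O) = (14 + O)/(125 + O) (p(O) = (O + 14)/(O + 5*(-5)**2) = (14 + O)/(O + 5*25) = (14 + O)/(O + 125) = (14 + O)/(125 + O))
(-315 + p(0))*(-453) = (-315 + (14 + 0)/(125 + 0))*(-453) = (-315 + 14/125)*(-453) = -39361/125*(-453) = 17830533/125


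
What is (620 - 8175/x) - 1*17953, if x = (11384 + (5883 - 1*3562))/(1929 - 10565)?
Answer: -33389893/2741 ≈ -12182.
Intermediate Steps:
x = -13705/8636 (x = (11384 + (5883 - 3562))/(-8636) = (11384 + 2321)*(-1/8636) = 13705*(-1/8636) = -13705/8636 ≈ -1.5870)
(620 - 8175/x) - 1*17953 = (620 - 8175/(-13705/8636)) - 1*17953 = (620 - 8175*(-8636/13705)) - 17953 = (620 + 14119860/2741) - 17953 = 15819280/2741 - 17953 = -33389893/2741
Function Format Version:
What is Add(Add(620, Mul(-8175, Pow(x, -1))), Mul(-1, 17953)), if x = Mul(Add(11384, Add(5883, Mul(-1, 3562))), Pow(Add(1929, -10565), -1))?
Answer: Rational(-33389893, 2741) ≈ -12182.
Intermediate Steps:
x = Rational(-13705, 8636) (x = Mul(Add(11384, Add(5883, -3562)), Pow(-8636, -1)) = Mul(Add(11384, 2321), Rational(-1, 8636)) = Mul(13705, Rational(-1, 8636)) = Rational(-13705, 8636) ≈ -1.5870)
Add(Add(620, Mul(-8175, Pow(x, -1))), Mul(-1, 17953)) = Add(Add(620, Mul(-8175, Pow(Rational(-13705, 8636), -1))), Mul(-1, 17953)) = Add(Add(620, Mul(-8175, Rational(-8636, 13705))), -17953) = Add(Add(620, Rational(14119860, 2741)), -17953) = Add(Rational(15819280, 2741), -17953) = Rational(-33389893, 2741)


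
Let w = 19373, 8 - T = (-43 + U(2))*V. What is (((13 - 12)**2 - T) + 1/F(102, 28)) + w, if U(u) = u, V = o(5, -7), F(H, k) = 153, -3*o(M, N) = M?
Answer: 2973454/153 ≈ 19434.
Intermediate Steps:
o(M, N) = -M/3
V = -5/3 (V = -1/3*5 = -5/3 ≈ -1.6667)
T = -181/3 (T = 8 - (-43 + 2)*(-5)/3 = 8 - (-41)*(-5)/3 = 8 - 1*205/3 = 8 - 205/3 = -181/3 ≈ -60.333)
(((13 - 12)**2 - T) + 1/F(102, 28)) + w = (((13 - 12)**2 - 1*(-181/3)) + 1/153) + 19373 = ((1**2 + 181/3) + 1/153) + 19373 = ((1 + 181/3) + 1/153) + 19373 = (184/3 + 1/153) + 19373 = 9385/153 + 19373 = 2973454/153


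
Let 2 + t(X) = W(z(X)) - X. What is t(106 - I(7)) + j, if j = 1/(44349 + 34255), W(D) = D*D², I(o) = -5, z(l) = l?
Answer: 107492384873/78604 ≈ 1.3675e+6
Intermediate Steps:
W(D) = D³
j = 1/78604 ≈ 1.2722e-5
t(X) = -2 + X³ - X (t(X) = -2 + (X³ - X) = -2 + X³ - X)
t(106 - I(7)) + j = (-2 + (106 - 1*(-5))³ - (106 - 1*(-5))) + 1/78604 = (-2 + (106 + 5)³ - (106 + 5)) + 1/78604 = (-2 + 111³ - 1*111) + 1/78604 = (-2 + 1367631 - 111) + 1/78604 = 1367518 + 1/78604 = 107492384873/78604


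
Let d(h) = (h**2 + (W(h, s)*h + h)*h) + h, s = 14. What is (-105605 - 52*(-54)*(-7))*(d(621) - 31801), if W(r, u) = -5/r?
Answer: -92316981217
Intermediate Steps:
d(h) = h + h**2 + h*(-5 + h) (d(h) = (h**2 + ((-5/h)*h + h)*h) + h = (h**2 + (-5 + h)*h) + h = (h**2 + h*(-5 + h)) + h = h + h**2 + h*(-5 + h))
(-105605 - 52*(-54)*(-7))*(d(621) - 31801) = (-105605 - 52*(-54)*(-7))*(2*621*(-2 + 621) - 31801) = (-105605 + 2808*(-7))*(2*621*619 - 31801) = (-105605 - 19656)*(768798 - 31801) = -125261*736997 = -92316981217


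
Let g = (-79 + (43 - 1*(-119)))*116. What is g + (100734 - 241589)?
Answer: -131227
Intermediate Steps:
g = 9628 (g = (-79 + (43 + 119))*116 = (-79 + 162)*116 = 83*116 = 9628)
g + (100734 - 241589) = 9628 + (100734 - 241589) = 9628 - 140855 = -131227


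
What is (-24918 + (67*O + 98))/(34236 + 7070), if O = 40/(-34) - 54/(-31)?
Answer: -6530087/10884131 ≈ -0.59996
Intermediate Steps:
O = 298/527 (O = 40*(-1/34) - 54*(-1/31) = -20/17 + 54/31 = 298/527 ≈ 0.56546)
(-24918 + (67*O + 98))/(34236 + 7070) = (-24918 + (67*(298/527) + 98))/(34236 + 7070) = (-24918 + (19966/527 + 98))/41306 = (-24918 + 71612/527)*(1/41306) = -13060174/527*1/41306 = -6530087/10884131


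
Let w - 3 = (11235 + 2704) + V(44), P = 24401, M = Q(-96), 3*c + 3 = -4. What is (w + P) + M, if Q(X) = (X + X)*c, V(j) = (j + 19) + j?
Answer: 38898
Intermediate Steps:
c = -7/3 (c = -1 + (1/3)*(-4) = -1 - 4/3 = -7/3 ≈ -2.3333)
V(j) = 19 + 2*j (V(j) = (19 + j) + j = 19 + 2*j)
Q(X) = -14*X/3 (Q(X) = (X + X)*(-7/3) = (2*X)*(-7/3) = -14*X/3)
M = 448 (M = -14/3*(-96) = 448)
w = 14049 (w = 3 + ((11235 + 2704) + (19 + 2*44)) = 3 + (13939 + (19 + 88)) = 3 + (13939 + 107) = 3 + 14046 = 14049)
(w + P) + M = (14049 + 24401) + 448 = 38450 + 448 = 38898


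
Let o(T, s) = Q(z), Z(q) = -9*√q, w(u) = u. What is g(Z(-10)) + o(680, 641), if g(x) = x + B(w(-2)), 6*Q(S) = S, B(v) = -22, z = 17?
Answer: -115/6 - 9*I*√10 ≈ -19.167 - 28.461*I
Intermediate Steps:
Q(S) = S/6
o(T, s) = 17/6 (o(T, s) = (⅙)*17 = 17/6)
g(x) = -22 + x (g(x) = x - 22 = -22 + x)
g(Z(-10)) + o(680, 641) = (-22 - 9*I*√10) + 17/6 = -115/6 - 9*I*√10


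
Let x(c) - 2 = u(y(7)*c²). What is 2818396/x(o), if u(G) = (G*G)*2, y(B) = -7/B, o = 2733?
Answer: 704599/27895139082761 ≈ 2.5259e-8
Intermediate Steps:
u(G) = 2*G² (u(G) = G²*2 = 2*G²)
x(c) = 2 + 2*c⁴ (x(c) = 2 + 2*((-7/7)*c²)² = 2 + 2*((-7*⅐)*c²)² = 2 + 2*(-c²)² = 2 + 2*c⁴)
2818396/x(o) = 2818396/(2 + 2*2733⁴) = 2818396/(2 + 2*55790278165521) = 2818396/(2 + 111580556331042) = 2818396/111580556331044 = 2818396*(1/111580556331044) = 704599/27895139082761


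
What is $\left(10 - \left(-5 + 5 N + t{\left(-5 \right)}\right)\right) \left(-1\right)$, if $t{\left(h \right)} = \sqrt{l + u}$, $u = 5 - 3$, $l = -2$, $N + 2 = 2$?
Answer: $-15$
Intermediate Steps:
$N = 0$ ($N = -2 + 2 = 0$)
$u = 2$ ($u = 5 - 3 = 2$)
$t{\left(h \right)} = 0$ ($t{\left(h \right)} = \sqrt{-2 + 2} = \sqrt{0} = 0$)
$\left(10 - \left(-5 + 5 N + t{\left(-5 \right)}\right)\right) \left(-1\right) = \left(10 - \left(-5 + 0\right)\right) \left(-1\right) = \left(10 + \left(\left(-1\right) \left(-5\right) + 0\right)\right) \left(-1\right) = \left(10 + \left(5 + 0\right)\right) \left(-1\right) = \left(10 + 5\right) \left(-1\right) = 15 \left(-1\right) = -15$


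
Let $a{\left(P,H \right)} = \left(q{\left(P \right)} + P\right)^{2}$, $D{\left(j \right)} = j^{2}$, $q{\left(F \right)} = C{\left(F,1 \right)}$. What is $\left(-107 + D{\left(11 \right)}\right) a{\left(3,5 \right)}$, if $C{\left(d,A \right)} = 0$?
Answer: $126$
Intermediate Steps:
$q{\left(F \right)} = 0$
$a{\left(P,H \right)} = P^{2}$ ($a{\left(P,H \right)} = \left(0 + P\right)^{2} = P^{2}$)
$\left(-107 + D{\left(11 \right)}\right) a{\left(3,5 \right)} = \left(-107 + 11^{2}\right) 3^{2} = \left(-107 + 121\right) 9 = 14 \cdot 9 = 126$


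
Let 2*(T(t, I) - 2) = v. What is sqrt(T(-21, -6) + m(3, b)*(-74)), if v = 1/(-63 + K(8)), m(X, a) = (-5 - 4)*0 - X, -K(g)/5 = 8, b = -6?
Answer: 3*sqrt(1056162)/206 ≈ 14.966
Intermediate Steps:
K(g) = -40 (K(g) = -5*8 = -40)
m(X, a) = -X (m(X, a) = -9*0 - X = 0 - X = -X)
v = -1/103 (v = 1/(-63 - 40) = 1/(-103) = -1/103 ≈ -0.0097087)
T(t, I) = 411/206 (T(t, I) = 2 + (1/2)*(-1/103) = 2 - 1/206 = 411/206)
sqrt(T(-21, -6) + m(3, b)*(-74)) = sqrt(411/206 - 1*3*(-74)) = sqrt(411/206 - 3*(-74)) = sqrt(411/206 + 222) = sqrt(46143/206) = 3*sqrt(1056162)/206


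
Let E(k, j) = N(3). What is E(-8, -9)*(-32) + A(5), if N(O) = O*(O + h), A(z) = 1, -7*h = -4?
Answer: -2393/7 ≈ -341.86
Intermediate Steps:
h = 4/7 (h = -⅐*(-4) = 4/7 ≈ 0.57143)
N(O) = O*(4/7 + O) (N(O) = O*(O + 4/7) = O*(4/7 + O))
E(k, j) = 75/7 (E(k, j) = (⅐)*3*(4 + 7*3) = (⅐)*3*(4 + 21) = (⅐)*3*25 = 75/7)
E(-8, -9)*(-32) + A(5) = (75/7)*(-32) + 1 = -2400/7 + 1 = -2393/7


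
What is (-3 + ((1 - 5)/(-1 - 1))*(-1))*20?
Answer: -100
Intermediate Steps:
(-3 + ((1 - 5)/(-1 - 1))*(-1))*20 = (-3 - 4/(-2)*(-1))*20 = (-3 - 4*(-½)*(-1))*20 = (-3 + 2*(-1))*20 = (-3 - 2)*20 = -5*20 = -100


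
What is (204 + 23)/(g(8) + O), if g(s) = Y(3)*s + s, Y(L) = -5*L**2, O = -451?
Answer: -227/803 ≈ -0.28269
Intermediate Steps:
g(s) = -44*s (g(s) = (-5*3**2)*s + s = (-5*9)*s + s = -45*s + s = -44*s)
(204 + 23)/(g(8) + O) = (204 + 23)/(-44*8 - 451) = 227/(-352 - 451) = 227/(-803) = 227*(-1/803) = -227/803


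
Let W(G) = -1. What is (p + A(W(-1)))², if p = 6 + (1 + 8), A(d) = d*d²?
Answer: 196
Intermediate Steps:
A(d) = d³
p = 15 (p = 6 + 9 = 15)
(p + A(W(-1)))² = (15 + (-1)³)² = (15 - 1)² = 14² = 196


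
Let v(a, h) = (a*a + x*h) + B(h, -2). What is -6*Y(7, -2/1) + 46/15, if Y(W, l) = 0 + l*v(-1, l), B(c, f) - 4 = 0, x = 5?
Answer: -854/15 ≈ -56.933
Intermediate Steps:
B(c, f) = 4 (B(c, f) = 4 + 0 = 4)
v(a, h) = 4 + a² + 5*h (v(a, h) = (a*a + 5*h) + 4 = (a² + 5*h) + 4 = 4 + a² + 5*h)
Y(W, l) = l*(5 + 5*l) (Y(W, l) = 0 + l*(4 + (-1)² + 5*l) = 0 + l*(4 + 1 + 5*l) = 0 + l*(5 + 5*l) = l*(5 + 5*l))
-6*Y(7, -2/1) + 46/15 = -30*(-2/1)*(1 - 2/1) + 46/15 = -30*(-2*1)*(1 - 2*1) + 46*(1/15) = -30*(-2)*(1 - 2) + 46/15 = -30*(-2)*(-1) + 46/15 = -6*10 + 46/15 = -60 + 46/15 = -854/15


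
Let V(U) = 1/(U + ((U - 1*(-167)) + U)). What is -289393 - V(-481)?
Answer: -369265467/1276 ≈ -2.8939e+5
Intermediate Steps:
V(U) = 1/(167 + 3*U) (V(U) = 1/(U + ((U + 167) + U)) = 1/(U + ((167 + U) + U)) = 1/(U + (167 + 2*U)) = 1/(167 + 3*U))
-289393 - V(-481) = -289393 - 1/(167 + 3*(-481)) = -289393 - 1/(167 - 1443) = -289393 - 1/(-1276) = -289393 - 1*(-1/1276) = -289393 + 1/1276 = -369265467/1276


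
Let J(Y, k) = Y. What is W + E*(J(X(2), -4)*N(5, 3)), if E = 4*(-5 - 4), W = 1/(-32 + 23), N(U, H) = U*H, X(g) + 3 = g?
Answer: 4859/9 ≈ 539.89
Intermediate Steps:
X(g) = -3 + g
N(U, H) = H*U
W = -1/9 (W = 1/(-9) = -1/9 ≈ -0.11111)
E = -36 (E = 4*(-9) = -36)
W + E*(J(X(2), -4)*N(5, 3)) = -1/9 - 36*(-3 + 2)*3*5 = -1/9 - (-36)*15 = -1/9 - 36*(-15) = -1/9 + 540 = 4859/9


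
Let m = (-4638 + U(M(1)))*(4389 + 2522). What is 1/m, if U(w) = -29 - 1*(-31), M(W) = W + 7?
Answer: -1/32039396 ≈ -3.1212e-8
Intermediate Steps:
M(W) = 7 + W
U(w) = 2 (U(w) = -29 + 31 = 2)
m = -32039396 (m = (-4638 + 2)*(4389 + 2522) = -4636*6911 = -32039396)
1/m = 1/(-32039396) = -1/32039396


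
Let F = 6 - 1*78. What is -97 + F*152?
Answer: -11041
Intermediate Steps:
F = -72 (F = 6 - 78 = -72)
-97 + F*152 = -97 - 72*152 = -97 - 10944 = -11041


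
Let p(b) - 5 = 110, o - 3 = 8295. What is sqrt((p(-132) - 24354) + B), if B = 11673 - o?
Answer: 8*I*sqrt(326) ≈ 144.44*I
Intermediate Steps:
o = 8298 (o = 3 + 8295 = 8298)
p(b) = 115 (p(b) = 5 + 110 = 115)
B = 3375 (B = 11673 - 1*8298 = 11673 - 8298 = 3375)
sqrt((p(-132) - 24354) + B) = sqrt((115 - 24354) + 3375) = sqrt(-24239 + 3375) = sqrt(-20864) = 8*I*sqrt(326)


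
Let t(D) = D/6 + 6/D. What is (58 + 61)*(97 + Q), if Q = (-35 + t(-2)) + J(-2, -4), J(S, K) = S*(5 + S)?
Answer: 18802/3 ≈ 6267.3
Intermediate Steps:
t(D) = 6/D + D/6 (t(D) = D*(⅙) + 6/D = D/6 + 6/D = 6/D + D/6)
Q = -133/3 (Q = (-35 + (6/(-2) + (⅙)*(-2))) - 2*(5 - 2) = (-35 + (6*(-½) - ⅓)) - 2*3 = (-35 + (-3 - ⅓)) - 6 = (-35 - 10/3) - 6 = -115/3 - 6 = -133/3 ≈ -44.333)
(58 + 61)*(97 + Q) = (58 + 61)*(97 - 133/3) = 119*(158/3) = 18802/3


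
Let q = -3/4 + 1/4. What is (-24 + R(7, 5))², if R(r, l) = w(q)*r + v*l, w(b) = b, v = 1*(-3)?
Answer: 7225/4 ≈ 1806.3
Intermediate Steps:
v = -3
q = -½ (q = -3*¼ + 1*(¼) = -¾ + ¼ = -½ ≈ -0.50000)
R(r, l) = -3*l - r/2 (R(r, l) = -r/2 - 3*l = -3*l - r/2)
(-24 + R(7, 5))² = (-24 + (-3*5 - ½*7))² = (-24 + (-15 - 7/2))² = (-24 - 37/2)² = (-85/2)² = 7225/4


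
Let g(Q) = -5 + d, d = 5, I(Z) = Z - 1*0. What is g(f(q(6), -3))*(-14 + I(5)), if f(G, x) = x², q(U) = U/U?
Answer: 0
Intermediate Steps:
q(U) = 1
I(Z) = Z (I(Z) = Z + 0 = Z)
g(Q) = 0 (g(Q) = -5 + 5 = 0)
g(f(q(6), -3))*(-14 + I(5)) = 0*(-14 + 5) = 0*(-9) = 0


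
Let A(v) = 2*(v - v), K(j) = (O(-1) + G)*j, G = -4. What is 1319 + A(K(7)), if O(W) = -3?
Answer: 1319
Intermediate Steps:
K(j) = -7*j (K(j) = (-3 - 4)*j = -7*j)
A(v) = 0 (A(v) = 2*0 = 0)
1319 + A(K(7)) = 1319 + 0 = 1319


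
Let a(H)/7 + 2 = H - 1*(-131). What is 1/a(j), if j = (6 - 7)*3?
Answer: 1/882 ≈ 0.0011338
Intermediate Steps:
j = -3 (j = -1*3 = -3)
a(H) = 903 + 7*H (a(H) = -14 + 7*(H - 1*(-131)) = -14 + 7*(H + 131) = -14 + 7*(131 + H) = -14 + (917 + 7*H) = 903 + 7*H)
1/a(j) = 1/(903 + 7*(-3)) = 1/(903 - 21) = 1/882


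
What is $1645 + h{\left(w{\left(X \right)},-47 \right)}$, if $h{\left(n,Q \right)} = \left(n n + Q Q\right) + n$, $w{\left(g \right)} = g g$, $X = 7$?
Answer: $6304$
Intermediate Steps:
$w{\left(g \right)} = g^{2}$
$h{\left(n,Q \right)} = n + Q^{2} + n^{2}$ ($h{\left(n,Q \right)} = \left(n^{2} + Q^{2}\right) + n = \left(Q^{2} + n^{2}\right) + n = n + Q^{2} + n^{2}$)
$1645 + h{\left(w{\left(X \right)},-47 \right)} = 1645 + \left(7^{2} + \left(-47\right)^{2} + \left(7^{2}\right)^{2}\right) = 1645 + \left(49 + 2209 + 49^{2}\right) = 1645 + \left(49 + 2209 + 2401\right) = 1645 + 4659 = 6304$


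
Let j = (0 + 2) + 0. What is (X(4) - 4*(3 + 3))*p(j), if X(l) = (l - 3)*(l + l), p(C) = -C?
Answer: 32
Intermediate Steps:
j = 2 (j = 2 + 0 = 2)
X(l) = 2*l*(-3 + l) (X(l) = (-3 + l)*(2*l) = 2*l*(-3 + l))
(X(4) - 4*(3 + 3))*p(j) = (2*4*(-3 + 4) - 4*(3 + 3))*(-1*2) = (2*4*1 - 4*6)*(-2) = (8 - 24)*(-2) = -16*(-2) = 32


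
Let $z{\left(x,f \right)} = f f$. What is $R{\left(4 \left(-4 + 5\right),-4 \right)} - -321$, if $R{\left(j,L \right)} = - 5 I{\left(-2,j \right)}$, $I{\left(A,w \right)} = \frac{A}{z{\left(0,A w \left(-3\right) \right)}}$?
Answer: $\frac{92453}{288} \approx 321.02$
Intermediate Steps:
$z{\left(x,f \right)} = f^{2}$
$I{\left(A,w \right)} = \frac{1}{9 A w^{2}}$ ($I{\left(A,w \right)} = \frac{A}{\left(A w \left(-3\right)\right)^{2}} = \frac{A}{\left(- 3 A w\right)^{2}} = \frac{A}{9 A^{2} w^{2}} = A \frac{1}{9 A^{2} w^{2}} = \frac{1}{9 A w^{2}}$)
$R{\left(j,L \right)} = \frac{5}{18 j^{2}}$ ($R{\left(j,L \right)} = - 5 \frac{1}{9 \left(-2\right) j^{2}} = - 5 \cdot \frac{1}{9} \left(- \frac{1}{2}\right) \frac{1}{j^{2}} = - 5 \left(- \frac{1}{18 j^{2}}\right) = \frac{5}{18 j^{2}}$)
$R{\left(4 \left(-4 + 5\right),-4 \right)} - -321 = \frac{5}{18 \cdot 16 \left(-4 + 5\right)^{2}} - -321 = \frac{5}{18 \cdot 16} + 321 = \frac{5}{18} \cdot \frac{1}{16} + 321 = \frac{5}{288} + 321 = \frac{92453}{288}$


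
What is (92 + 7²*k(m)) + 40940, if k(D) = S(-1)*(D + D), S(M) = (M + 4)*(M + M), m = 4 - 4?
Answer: 41032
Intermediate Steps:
m = 0
S(M) = 2*M*(4 + M) (S(M) = (4 + M)*(2*M) = 2*M*(4 + M))
k(D) = -12*D (k(D) = (2*(-1)*(4 - 1))*(D + D) = (2*(-1)*3)*(2*D) = -12*D)
(92 + 7²*k(m)) + 40940 = (92 + 7²*(-12*0)) + 40940 = (92 + 49*0) + 40940 = (92 + 0) + 40940 = 92 + 40940 = 41032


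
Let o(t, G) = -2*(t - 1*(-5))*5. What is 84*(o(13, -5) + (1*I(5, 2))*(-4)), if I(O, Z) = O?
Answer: -16800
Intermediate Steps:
o(t, G) = -50 - 10*t (o(t, G) = -2*(t + 5)*5 = -2*(5 + t)*5 = (-10 - 2*t)*5 = -50 - 10*t)
84*(o(13, -5) + (1*I(5, 2))*(-4)) = 84*((-50 - 10*13) + (1*5)*(-4)) = 84*((-50 - 130) + 5*(-4)) = 84*(-180 - 20) = 84*(-200) = -16800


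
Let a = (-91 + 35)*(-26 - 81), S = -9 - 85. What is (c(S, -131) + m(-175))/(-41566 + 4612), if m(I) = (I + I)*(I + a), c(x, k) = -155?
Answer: 2036105/36954 ≈ 55.098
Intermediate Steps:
S = -94
a = 5992 (a = -56*(-107) = 5992)
m(I) = 2*I*(5992 + I) (m(I) = (I + I)*(I + 5992) = (2*I)*(5992 + I) = 2*I*(5992 + I))
(c(S, -131) + m(-175))/(-41566 + 4612) = (-155 + 2*(-175)*(5992 - 175))/(-41566 + 4612) = (-155 + 2*(-175)*5817)/(-36954) = (-155 - 2035950)*(-1/36954) = -2036105*(-1/36954) = 2036105/36954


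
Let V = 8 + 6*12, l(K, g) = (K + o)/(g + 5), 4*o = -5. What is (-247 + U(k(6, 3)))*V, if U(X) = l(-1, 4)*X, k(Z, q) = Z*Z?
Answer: -20480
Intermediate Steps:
o = -5/4 (o = (¼)*(-5) = -5/4 ≈ -1.2500)
l(K, g) = (-5/4 + K)/(5 + g) (l(K, g) = (K - 5/4)/(g + 5) = (-5/4 + K)/(5 + g))
k(Z, q) = Z²
V = 80 (V = 8 + 72 = 80)
U(X) = -X/4 (U(X) = ((-5/4 - 1)/(5 + 4))*X = (-9/4/9)*X = ((⅑)*(-9/4))*X = -X/4)
(-247 + U(k(6, 3)))*V = (-247 - ¼*6²)*80 = (-247 - ¼*36)*80 = (-247 - 9)*80 = -256*80 = -20480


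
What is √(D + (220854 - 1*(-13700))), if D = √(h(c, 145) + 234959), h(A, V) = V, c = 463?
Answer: √(234554 + 4*√14694) ≈ 484.81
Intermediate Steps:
D = 4*√14694 (D = √(145 + 234959) = √235104 = 4*√14694 ≈ 484.88)
√(D + (220854 - 1*(-13700))) = √(4*√14694 + (220854 - 1*(-13700))) = √(4*√14694 + (220854 + 13700)) = √(4*√14694 + 234554) = √(234554 + 4*√14694)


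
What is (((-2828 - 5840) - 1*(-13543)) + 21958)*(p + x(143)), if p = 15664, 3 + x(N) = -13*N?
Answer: 370349066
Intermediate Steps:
x(N) = -3 - 13*N
(((-2828 - 5840) - 1*(-13543)) + 21958)*(p + x(143)) = (((-2828 - 5840) - 1*(-13543)) + 21958)*(15664 + (-3 - 13*143)) = ((-8668 + 13543) + 21958)*(15664 + (-3 - 1859)) = (4875 + 21958)*(15664 - 1862) = 26833*13802 = 370349066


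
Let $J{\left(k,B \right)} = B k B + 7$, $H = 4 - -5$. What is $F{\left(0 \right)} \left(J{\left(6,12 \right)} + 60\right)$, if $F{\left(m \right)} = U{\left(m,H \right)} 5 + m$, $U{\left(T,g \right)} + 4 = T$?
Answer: $-18620$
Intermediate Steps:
$H = 9$ ($H = 4 + 5 = 9$)
$U{\left(T,g \right)} = -4 + T$
$J{\left(k,B \right)} = 7 + k B^{2}$ ($J{\left(k,B \right)} = k B^{2} + 7 = 7 + k B^{2}$)
$F{\left(m \right)} = -20 + 6 m$ ($F{\left(m \right)} = \left(-4 + m\right) 5 + m = \left(-20 + 5 m\right) + m = -20 + 6 m$)
$F{\left(0 \right)} \left(J{\left(6,12 \right)} + 60\right) = \left(-20 + 6 \cdot 0\right) \left(\left(7 + 6 \cdot 12^{2}\right) + 60\right) = \left(-20 + 0\right) \left(\left(7 + 6 \cdot 144\right) + 60\right) = - 20 \left(\left(7 + 864\right) + 60\right) = - 20 \left(871 + 60\right) = \left(-20\right) 931 = -18620$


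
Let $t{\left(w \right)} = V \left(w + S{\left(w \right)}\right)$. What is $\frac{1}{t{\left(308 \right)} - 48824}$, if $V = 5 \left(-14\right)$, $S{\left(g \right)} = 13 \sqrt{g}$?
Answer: $- \frac{4399}{293678291} + \frac{455 \sqrt{77}}{1174713164} \approx -1.158 \cdot 10^{-5}$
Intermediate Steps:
$V = -70$
$t{\left(w \right)} = - 910 \sqrt{w} - 70 w$ ($t{\left(w \right)} = - 70 \left(w + 13 \sqrt{w}\right) = - 910 \sqrt{w} - 70 w$)
$\frac{1}{t{\left(308 \right)} - 48824} = \frac{1}{\left(- 910 \sqrt{308} - 21560\right) - 48824} = \frac{1}{\left(- 910 \cdot 2 \sqrt{77} - 21560\right) - 48824} = \frac{1}{\left(- 1820 \sqrt{77} - 21560\right) - 48824} = \frac{1}{\left(-21560 - 1820 \sqrt{77}\right) - 48824} = \frac{1}{-70384 - 1820 \sqrt{77}}$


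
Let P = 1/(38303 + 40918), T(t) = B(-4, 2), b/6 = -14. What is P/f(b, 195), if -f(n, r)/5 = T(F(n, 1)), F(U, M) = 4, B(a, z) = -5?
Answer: 1/1980525 ≈ 5.0492e-7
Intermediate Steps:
b = -84 (b = 6*(-14) = -84)
T(t) = -5
f(n, r) = 25 (f(n, r) = -5*(-5) = 25)
P = 1/79221 ≈ 1.2623e-5
P/f(b, 195) = (1/79221)/25 = (1/79221)*(1/25) = 1/1980525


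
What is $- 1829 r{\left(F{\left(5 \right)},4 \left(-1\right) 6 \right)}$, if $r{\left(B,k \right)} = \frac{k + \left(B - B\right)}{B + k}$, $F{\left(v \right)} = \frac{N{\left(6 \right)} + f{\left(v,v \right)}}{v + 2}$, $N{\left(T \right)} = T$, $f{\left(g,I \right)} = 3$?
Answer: $- \frac{102424}{53} \approx -1932.5$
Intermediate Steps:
$F{\left(v \right)} = \frac{9}{2 + v}$ ($F{\left(v \right)} = \frac{6 + 3}{v + 2} = \frac{9}{2 + v}$)
$r{\left(B,k \right)} = \frac{k}{B + k}$ ($r{\left(B,k \right)} = \frac{k + 0}{B + k} = \frac{k}{B + k}$)
$- 1829 r{\left(F{\left(5 \right)},4 \left(-1\right) 6 \right)} = - 1829 \frac{4 \left(-1\right) 6}{\frac{9}{2 + 5} + 4 \left(-1\right) 6} = - 1829 \frac{\left(-4\right) 6}{\frac{9}{7} - 24} = - 1829 \left(- \frac{24}{9 \cdot \frac{1}{7} - 24}\right) = - 1829 \left(- \frac{24}{\frac{9}{7} - 24}\right) = - 1829 \left(- \frac{24}{- \frac{159}{7}}\right) = - 1829 \left(\left(-24\right) \left(- \frac{7}{159}\right)\right) = \left(-1829\right) \frac{56}{53} = - \frac{102424}{53}$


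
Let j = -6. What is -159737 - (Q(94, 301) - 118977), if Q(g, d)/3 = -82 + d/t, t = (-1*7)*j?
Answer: -81071/2 ≈ -40536.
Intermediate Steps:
t = 42 (t = -1*7*(-6) = -7*(-6) = 42)
Q(g, d) = -246 + d/14 (Q(g, d) = 3*(-82 + d/42) = -246 + d/14)
-159737 - (Q(94, 301) - 118977) = -159737 - ((-246 + (1/14)*301) - 118977) = -159737 - ((-246 + 43/2) - 118977) = -159737 - (-449/2 - 118977) = -159737 - 1*(-238403/2) = -159737 + 238403/2 = -81071/2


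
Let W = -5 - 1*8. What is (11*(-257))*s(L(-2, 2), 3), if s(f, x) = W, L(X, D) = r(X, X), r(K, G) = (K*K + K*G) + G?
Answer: 36751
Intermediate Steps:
W = -13 (W = -5 - 8 = -13)
r(K, G) = G + K² + G*K (r(K, G) = (K² + G*K) + G = G + K² + G*K)
L(X, D) = X + 2*X² (L(X, D) = X + X² + X*X = X + X² + X² = X + 2*X²)
s(f, x) = -13
(11*(-257))*s(L(-2, 2), 3) = (11*(-257))*(-13) = -2827*(-13) = 36751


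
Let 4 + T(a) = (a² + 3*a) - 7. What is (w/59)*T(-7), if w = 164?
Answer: 2788/59 ≈ 47.254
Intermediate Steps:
T(a) = -11 + a² + 3*a (T(a) = -4 + ((a² + 3*a) - 7) = -4 + (-7 + a² + 3*a) = -11 + a² + 3*a)
(w/59)*T(-7) = (164/59)*(-11 + (-7)² + 3*(-7)) = (164*(1/59))*(-11 + 49 - 21) = (164/59)*17 = 2788/59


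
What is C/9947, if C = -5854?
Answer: -5854/9947 ≈ -0.58852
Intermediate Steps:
C/9947 = -5854/9947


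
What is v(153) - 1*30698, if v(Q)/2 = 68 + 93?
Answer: -30376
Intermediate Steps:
v(Q) = 322 (v(Q) = 2*(68 + 93) = 2*161 = 322)
v(153) - 1*30698 = 322 - 1*30698 = 322 - 30698 = -30376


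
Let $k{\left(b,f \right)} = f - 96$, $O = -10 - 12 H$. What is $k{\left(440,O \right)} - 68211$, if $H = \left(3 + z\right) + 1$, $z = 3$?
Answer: $-68401$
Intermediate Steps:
$H = 7$ ($H = \left(3 + 3\right) + 1 = 6 + 1 = 7$)
$O = -94$ ($O = -10 - 84 = -94$)
$k{\left(b,f \right)} = -96 + f$
$k{\left(440,O \right)} - 68211 = \left(-96 - 94\right) - 68211 = -190 - 68211 = -68401$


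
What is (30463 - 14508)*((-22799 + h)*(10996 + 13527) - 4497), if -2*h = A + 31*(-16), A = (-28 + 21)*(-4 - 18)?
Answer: -8853604063655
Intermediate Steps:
A = 154 (A = -7*(-22) = 154)
h = 171 (h = -(154 + 31*(-16))/2 = -(154 - 496)/2 = -1/2*(-342) = 171)
(30463 - 14508)*((-22799 + h)*(10996 + 13527) - 4497) = (30463 - 14508)*((-22799 + 171)*(10996 + 13527) - 4497) = 15955*(-22628*24523 - 4497) = 15955*(-554906444 - 4497) = 15955*(-554910941) = -8853604063655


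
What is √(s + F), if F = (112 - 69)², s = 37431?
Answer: 4*√2455 ≈ 198.19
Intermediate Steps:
F = 1849 (F = 43² = 1849)
√(s + F) = √(37431 + 1849) = √39280 = 4*√2455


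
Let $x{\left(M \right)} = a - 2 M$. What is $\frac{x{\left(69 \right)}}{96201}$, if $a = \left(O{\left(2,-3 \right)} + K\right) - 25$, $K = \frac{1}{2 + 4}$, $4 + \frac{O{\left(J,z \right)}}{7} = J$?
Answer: $- \frac{1061}{577206} \approx -0.0018382$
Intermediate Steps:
$O{\left(J,z \right)} = -28 + 7 J$
$K = \frac{1}{6} \approx 0.16667$
$a = - \frac{233}{6}$ ($a = \left(\left(-28 + 7 \cdot 2\right) + \frac{1}{6}\right) - 25 = \left(\left(-28 + 14\right) + \frac{1}{6}\right) - 25 = \left(-14 + \frac{1}{6}\right) - 25 = - \frac{83}{6} - 25 = - \frac{233}{6} \approx -38.833$)
$x{\left(M \right)} = - \frac{233}{6} - 2 M$
$\frac{x{\left(69 \right)}}{96201} = \frac{- \frac{233}{6} - 138}{96201} = \left(- \frac{233}{6} - 138\right) \frac{1}{96201} = \left(- \frac{1061}{6}\right) \frac{1}{96201} = - \frac{1061}{577206}$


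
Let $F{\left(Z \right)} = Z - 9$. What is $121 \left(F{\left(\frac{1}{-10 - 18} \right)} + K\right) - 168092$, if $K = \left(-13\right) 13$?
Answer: $- \frac{5309761}{28} \approx -1.8963 \cdot 10^{5}$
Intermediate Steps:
$K = -169$
$F{\left(Z \right)} = -9 + Z$
$121 \left(F{\left(\frac{1}{-10 - 18} \right)} + K\right) - 168092 = 121 \left(\left(-9 + \frac{1}{-10 - 18}\right) - 169\right) - 168092 = 121 \left(\left(-9 + \frac{1}{-28}\right) - 169\right) - 168092 = 121 \left(\left(-9 - \frac{1}{28}\right) - 169\right) - 168092 = 121 \left(- \frac{253}{28} - 169\right) - 168092 = 121 \left(- \frac{4985}{28}\right) - 168092 = - \frac{603185}{28} - 168092 = - \frac{5309761}{28}$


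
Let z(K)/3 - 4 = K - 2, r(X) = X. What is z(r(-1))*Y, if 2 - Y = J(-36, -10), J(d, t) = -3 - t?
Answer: -15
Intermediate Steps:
z(K) = 6 + 3*K (z(K) = 12 + 3*(K - 2) = 12 + 3*(-2 + K) = 12 + (-6 + 3*K) = 6 + 3*K)
Y = -5 (Y = 2 - (-3 - 1*(-10)) = 2 - (-3 + 10) = 2 - 1*7 = 2 - 7 = -5)
z(r(-1))*Y = (6 + 3*(-1))*(-5) = (6 - 3)*(-5) = 3*(-5) = -15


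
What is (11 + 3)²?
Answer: 196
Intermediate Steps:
(11 + 3)² = 14² = 196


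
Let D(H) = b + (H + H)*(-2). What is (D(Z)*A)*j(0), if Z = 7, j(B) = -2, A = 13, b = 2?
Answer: 676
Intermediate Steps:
D(H) = 2 - 4*H (D(H) = 2 + (H + H)*(-2) = 2 + (2*H)*(-2) = 2 - 4*H)
(D(Z)*A)*j(0) = ((2 - 4*7)*13)*(-2) = ((2 - 28)*13)*(-2) = -26*13*(-2) = -338*(-2) = 676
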